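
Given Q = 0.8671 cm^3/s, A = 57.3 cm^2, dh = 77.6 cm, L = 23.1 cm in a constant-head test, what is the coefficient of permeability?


Compute hydraulic gradient:
i = dh / L = 77.6 / 23.1 = 3.35931
Then apply Darcy's law:
k = Q / (A * i)
k = 0.8671 / (57.3 * 3.35931)
k = 0.8671 / 192.488
k = 0.004505 cm/s


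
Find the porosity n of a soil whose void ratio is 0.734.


Using the relation n = e / (1 + e)
n = 0.734 / (1 + 0.734)
n = 0.734 / 1.734
n = 0.4233


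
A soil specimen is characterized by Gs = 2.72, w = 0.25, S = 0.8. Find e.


Using the relation e = Gs * w / S
e = 2.72 * 0.25 / 0.8
e = 0.85


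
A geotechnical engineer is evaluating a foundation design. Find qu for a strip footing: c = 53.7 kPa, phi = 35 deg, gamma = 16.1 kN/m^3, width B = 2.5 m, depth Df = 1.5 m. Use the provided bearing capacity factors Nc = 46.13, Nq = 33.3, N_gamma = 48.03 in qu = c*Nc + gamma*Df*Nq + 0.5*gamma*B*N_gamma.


Compute qu = c*Nc + gamma*Df*Nq + 0.5*gamma*B*N_gamma
Term 1: 53.7 * 46.13 = 2477.181
Term 2: 16.1 * 1.5 * 33.3 = 804.195
Term 3: 0.5 * 16.1 * 2.5 * 48.03 = 966.60375
qu = 2477.181 + 804.195 + 966.60375
qu = 4247.98 kPa


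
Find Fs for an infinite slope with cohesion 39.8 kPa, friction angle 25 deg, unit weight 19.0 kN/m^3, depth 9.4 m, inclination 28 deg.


Using Fs = c / (gamma*H*sin(beta)*cos(beta)) + tan(phi)/tan(beta)
Cohesion contribution = 39.8 / (19.0*9.4*sin(28)*cos(28))
Cohesion contribution = 0.537598
Friction contribution = tan(25)/tan(28) = 0.876997
Fs = 0.537598 + 0.876997
Fs = 1.415


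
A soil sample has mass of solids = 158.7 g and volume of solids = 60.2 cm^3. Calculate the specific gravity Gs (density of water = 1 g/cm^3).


Result: 2.636

Derivation:
Using Gs = m_s / (V_s * rho_w)
Since rho_w = 1 g/cm^3:
Gs = 158.7 / 60.2
Gs = 2.636


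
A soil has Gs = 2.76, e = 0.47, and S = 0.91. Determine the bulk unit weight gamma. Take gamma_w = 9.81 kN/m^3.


Result: 21.273 kN/m^3

Derivation:
Using gamma = gamma_w * (Gs + S*e) / (1 + e)
Numerator: Gs + S*e = 2.76 + 0.91*0.47 = 3.1877
Denominator: 1 + e = 1 + 0.47 = 1.47
gamma = 9.81 * 3.1877 / 1.47
gamma = 21.273 kN/m^3


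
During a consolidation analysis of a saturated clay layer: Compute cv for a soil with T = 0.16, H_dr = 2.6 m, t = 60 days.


Result: 0.01803 m^2/day

Derivation:
Using cv = T * H_dr^2 / t
H_dr^2 = 2.6^2 = 6.76
cv = 0.16 * 6.76 / 60
cv = 0.01803 m^2/day


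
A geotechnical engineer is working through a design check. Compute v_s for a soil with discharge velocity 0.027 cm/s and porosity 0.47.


Using v_s = v_d / n
v_s = 0.027 / 0.47
v_s = 0.05745 cm/s


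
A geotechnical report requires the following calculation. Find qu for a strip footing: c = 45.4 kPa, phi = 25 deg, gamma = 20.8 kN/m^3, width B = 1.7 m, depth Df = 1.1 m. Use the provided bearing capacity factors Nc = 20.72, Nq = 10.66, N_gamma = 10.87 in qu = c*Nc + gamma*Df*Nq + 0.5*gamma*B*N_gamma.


Compute qu = c*Nc + gamma*Df*Nq + 0.5*gamma*B*N_gamma
Term 1: 45.4 * 20.72 = 940.688
Term 2: 20.8 * 1.1 * 10.66 = 243.9008
Term 3: 0.5 * 20.8 * 1.7 * 10.87 = 192.1816
qu = 940.688 + 243.9008 + 192.1816
qu = 1376.77 kPa


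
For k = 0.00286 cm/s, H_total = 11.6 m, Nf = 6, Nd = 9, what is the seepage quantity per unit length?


Result: 0.0002212 m^3/s per m

Derivation:
Convert k to m/s for unit consistency with H:
k = 0.00286 cm/s = 0.00286 / 100 m/s = 2.86e-05 m/s
Using q = k * H * Nf / Nd
Nf / Nd = 6 / 9 = 0.6667
q = 2.86e-05 * 11.6 * 0.6667
q = 0.0002212 m^3/s per m


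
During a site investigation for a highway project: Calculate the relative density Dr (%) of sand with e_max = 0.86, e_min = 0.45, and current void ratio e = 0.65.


Using Dr = (e_max - e) / (e_max - e_min) * 100
e_max - e = 0.86 - 0.65 = 0.21
e_max - e_min = 0.86 - 0.45 = 0.41
Dr = 0.21 / 0.41 * 100
Dr = 51.22 %


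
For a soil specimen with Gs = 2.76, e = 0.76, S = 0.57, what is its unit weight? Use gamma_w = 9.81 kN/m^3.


Result: 17.798 kN/m^3

Derivation:
Using gamma = gamma_w * (Gs + S*e) / (1 + e)
Numerator: Gs + S*e = 2.76 + 0.57*0.76 = 3.1932
Denominator: 1 + e = 1 + 0.76 = 1.76
gamma = 9.81 * 3.1932 / 1.76
gamma = 17.798 kN/m^3


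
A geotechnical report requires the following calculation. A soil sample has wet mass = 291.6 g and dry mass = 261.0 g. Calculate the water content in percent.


Using w = (m_wet - m_dry) / m_dry * 100
m_wet - m_dry = 291.6 - 261.0 = 30.6 g
w = 30.6 / 261.0 * 100
w = 11.72 %


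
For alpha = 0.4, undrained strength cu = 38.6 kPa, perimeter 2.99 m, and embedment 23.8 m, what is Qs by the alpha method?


Using Qs = alpha * cu * perimeter * L
Qs = 0.4 * 38.6 * 2.99 * 23.8
Qs = 1098.74 kN


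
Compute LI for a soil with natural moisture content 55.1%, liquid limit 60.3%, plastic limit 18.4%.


Result: 0.876

Derivation:
First compute the plasticity index:
PI = LL - PL = 60.3 - 18.4 = 41.9
Then compute the liquidity index:
LI = (w - PL) / PI
LI = (55.1 - 18.4) / 41.9
LI = 0.876


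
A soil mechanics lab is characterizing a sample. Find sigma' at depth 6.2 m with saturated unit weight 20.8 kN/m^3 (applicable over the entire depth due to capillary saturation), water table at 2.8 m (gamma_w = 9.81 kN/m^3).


Result: 95.61 kPa

Derivation:
Total stress = gamma_sat * depth
sigma = 20.8 * 6.2 = 128.96 kPa
Pore water pressure u = gamma_w * (depth - d_wt)
u = 9.81 * (6.2 - 2.8) = 33.354 kPa
Effective stress = sigma - u
sigma' = 128.96 - 33.354 = 95.61 kPa


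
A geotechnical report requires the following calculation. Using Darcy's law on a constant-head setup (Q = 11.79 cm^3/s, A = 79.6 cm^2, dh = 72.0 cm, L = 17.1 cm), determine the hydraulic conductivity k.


Compute hydraulic gradient:
i = dh / L = 72.0 / 17.1 = 4.21053
Then apply Darcy's law:
k = Q / (A * i)
k = 11.79 / (79.6 * 4.21053)
k = 11.79 / 335.158
k = 0.035177 cm/s


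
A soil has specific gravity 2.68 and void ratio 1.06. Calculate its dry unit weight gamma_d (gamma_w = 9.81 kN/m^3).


Result: 12.763 kN/m^3

Derivation:
Using gamma_d = Gs * gamma_w / (1 + e)
gamma_d = 2.68 * 9.81 / (1 + 1.06)
gamma_d = 2.68 * 9.81 / 2.06
gamma_d = 12.763 kN/m^3


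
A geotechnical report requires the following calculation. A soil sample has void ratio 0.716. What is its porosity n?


Result: 0.4172

Derivation:
Using the relation n = e / (1 + e)
n = 0.716 / (1 + 0.716)
n = 0.716 / 1.716
n = 0.4172


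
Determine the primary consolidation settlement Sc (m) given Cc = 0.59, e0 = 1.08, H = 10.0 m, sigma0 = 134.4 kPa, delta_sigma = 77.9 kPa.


Result: 0.5632 m

Derivation:
Using Sc = Cc * H / (1 + e0) * log10((sigma0 + delta_sigma) / sigma0)
Stress ratio = (134.4 + 77.9) / 134.4 = 1.57961
log10(1.57961) = 0.198551
Cc * H / (1 + e0) = 0.59 * 10.0 / (1 + 1.08) = 2.83654
Sc = 2.83654 * 0.198551
Sc = 0.5632 m


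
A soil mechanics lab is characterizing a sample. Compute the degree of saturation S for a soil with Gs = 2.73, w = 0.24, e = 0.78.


Result: 0.84

Derivation:
Using S = Gs * w / e
S = 2.73 * 0.24 / 0.78
S = 0.84


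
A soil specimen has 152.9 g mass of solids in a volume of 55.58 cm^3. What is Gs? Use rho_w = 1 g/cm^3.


Using Gs = m_s / (V_s * rho_w)
Since rho_w = 1 g/cm^3:
Gs = 152.9 / 55.58
Gs = 2.751


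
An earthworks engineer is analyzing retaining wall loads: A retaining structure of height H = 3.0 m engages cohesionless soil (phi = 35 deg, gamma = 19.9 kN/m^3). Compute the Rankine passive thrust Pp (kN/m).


Compute passive earth pressure coefficient:
Kp = tan^2(45 + phi/2) = tan^2(62.5) = 3.690172
Compute passive force:
Pp = 0.5 * Kp * gamma * H^2
Pp = 0.5 * 3.690172 * 19.9 * 3.0^2
Pp = 330.45 kN/m


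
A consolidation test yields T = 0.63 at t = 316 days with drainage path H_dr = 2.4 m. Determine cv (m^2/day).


Result: 0.01148 m^2/day

Derivation:
Using cv = T * H_dr^2 / t
H_dr^2 = 2.4^2 = 5.76
cv = 0.63 * 5.76 / 316
cv = 0.01148 m^2/day


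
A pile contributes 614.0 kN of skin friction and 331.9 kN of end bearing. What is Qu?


Using Qu = Qf + Qb
Qu = 614.0 + 331.9
Qu = 945.9 kN


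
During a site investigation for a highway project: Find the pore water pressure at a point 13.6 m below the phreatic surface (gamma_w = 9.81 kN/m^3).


Using u = gamma_w * h_w
u = 9.81 * 13.6
u = 133.42 kPa


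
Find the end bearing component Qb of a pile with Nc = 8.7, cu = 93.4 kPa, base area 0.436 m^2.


Result: 354.28 kN

Derivation:
Using Qb = Nc * cu * Ab
Qb = 8.7 * 93.4 * 0.436
Qb = 354.28 kN


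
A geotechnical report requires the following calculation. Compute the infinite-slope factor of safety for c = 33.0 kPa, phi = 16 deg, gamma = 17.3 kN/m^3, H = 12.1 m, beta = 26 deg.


Result: 0.988

Derivation:
Using Fs = c / (gamma*H*sin(beta)*cos(beta)) + tan(phi)/tan(beta)
Cohesion contribution = 33.0 / (17.3*12.1*sin(26)*cos(26))
Cohesion contribution = 0.400111
Friction contribution = tan(16)/tan(26) = 0.587915
Fs = 0.400111 + 0.587915
Fs = 0.988


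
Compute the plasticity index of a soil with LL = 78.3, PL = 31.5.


Result: 46.8

Derivation:
Using PI = LL - PL
PI = 78.3 - 31.5
PI = 46.8


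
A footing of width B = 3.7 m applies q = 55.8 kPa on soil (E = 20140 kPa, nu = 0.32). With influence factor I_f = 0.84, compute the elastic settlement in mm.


Using Se = q * B * (1 - nu^2) * I_f / E
1 - nu^2 = 1 - 0.32^2 = 0.8976
Se = 55.8 * 3.7 * 0.8976 * 0.84 / 20140
Se = 0.007729 m
Convert to mm: Se = 0.007729 * 1000 = 7.729 mm


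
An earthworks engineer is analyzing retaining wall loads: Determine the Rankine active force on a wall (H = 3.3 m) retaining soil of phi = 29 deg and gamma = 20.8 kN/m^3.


Compute active earth pressure coefficient:
Ka = tan^2(45 - phi/2) = tan^2(30.5) = 0.346974
Compute active force:
Pa = 0.5 * Ka * gamma * H^2
Pa = 0.5 * 0.346974 * 20.8 * 3.3^2
Pa = 39.3 kN/m


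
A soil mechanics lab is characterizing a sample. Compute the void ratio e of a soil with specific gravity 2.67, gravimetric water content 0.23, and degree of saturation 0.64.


Result: 0.9595

Derivation:
Using the relation e = Gs * w / S
e = 2.67 * 0.23 / 0.64
e = 0.9595


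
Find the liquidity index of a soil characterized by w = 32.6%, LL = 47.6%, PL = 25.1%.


First compute the plasticity index:
PI = LL - PL = 47.6 - 25.1 = 22.5
Then compute the liquidity index:
LI = (w - PL) / PI
LI = (32.6 - 25.1) / 22.5
LI = 0.333


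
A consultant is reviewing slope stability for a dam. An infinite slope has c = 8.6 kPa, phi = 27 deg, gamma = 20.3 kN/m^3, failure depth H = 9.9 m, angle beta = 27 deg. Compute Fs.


Result: 1.106

Derivation:
Using Fs = c / (gamma*H*sin(beta)*cos(beta)) + tan(phi)/tan(beta)
Cohesion contribution = 8.6 / (20.3*9.9*sin(27)*cos(27))
Cohesion contribution = 0.105789
Friction contribution = tan(27)/tan(27) = 1
Fs = 0.105789 + 1
Fs = 1.106


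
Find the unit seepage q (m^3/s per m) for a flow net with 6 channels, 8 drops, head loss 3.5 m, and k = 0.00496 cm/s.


Convert k to m/s for unit consistency with H:
k = 0.00496 cm/s = 0.00496 / 100 m/s = 4.96e-05 m/s
Using q = k * H * Nf / Nd
Nf / Nd = 6 / 8 = 0.75
q = 4.96e-05 * 3.5 * 0.75
q = 0.0001302 m^3/s per m


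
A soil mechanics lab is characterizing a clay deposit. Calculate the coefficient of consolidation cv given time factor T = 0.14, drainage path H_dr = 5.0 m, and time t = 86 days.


Using cv = T * H_dr^2 / t
H_dr^2 = 5.0^2 = 25.0
cv = 0.14 * 25.0 / 86
cv = 0.0407 m^2/day


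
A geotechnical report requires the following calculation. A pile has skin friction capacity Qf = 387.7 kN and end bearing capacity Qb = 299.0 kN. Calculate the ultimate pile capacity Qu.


Result: 686.7 kN

Derivation:
Using Qu = Qf + Qb
Qu = 387.7 + 299.0
Qu = 686.7 kN


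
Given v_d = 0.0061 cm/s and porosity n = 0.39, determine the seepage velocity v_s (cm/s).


Using v_s = v_d / n
v_s = 0.0061 / 0.39
v_s = 0.01564 cm/s


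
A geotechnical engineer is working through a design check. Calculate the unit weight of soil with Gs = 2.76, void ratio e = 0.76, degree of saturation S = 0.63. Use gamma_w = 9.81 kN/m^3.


Using gamma = gamma_w * (Gs + S*e) / (1 + e)
Numerator: Gs + S*e = 2.76 + 0.63*0.76 = 3.2388
Denominator: 1 + e = 1 + 0.76 = 1.76
gamma = 9.81 * 3.2388 / 1.76
gamma = 18.053 kN/m^3


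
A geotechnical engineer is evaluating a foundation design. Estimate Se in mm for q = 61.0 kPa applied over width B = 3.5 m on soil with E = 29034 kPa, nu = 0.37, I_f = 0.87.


Using Se = q * B * (1 - nu^2) * I_f / E
1 - nu^2 = 1 - 0.37^2 = 0.8631
Se = 61.0 * 3.5 * 0.8631 * 0.87 / 29034
Se = 0.005522 m
Convert to mm: Se = 0.005522 * 1000 = 5.522 mm


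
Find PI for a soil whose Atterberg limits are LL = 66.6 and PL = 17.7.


Using PI = LL - PL
PI = 66.6 - 17.7
PI = 48.9


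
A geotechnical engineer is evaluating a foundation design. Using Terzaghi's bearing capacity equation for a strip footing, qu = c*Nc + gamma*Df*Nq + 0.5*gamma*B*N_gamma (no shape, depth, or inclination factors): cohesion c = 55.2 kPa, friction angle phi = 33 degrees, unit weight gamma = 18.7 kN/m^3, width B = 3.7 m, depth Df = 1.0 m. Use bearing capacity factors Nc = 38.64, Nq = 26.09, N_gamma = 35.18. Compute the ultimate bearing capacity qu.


Compute qu = c*Nc + gamma*Df*Nq + 0.5*gamma*B*N_gamma
Term 1: 55.2 * 38.64 = 2132.928
Term 2: 18.7 * 1.0 * 26.09 = 487.883
Term 3: 0.5 * 18.7 * 3.7 * 35.18 = 1217.0521
qu = 2132.928 + 487.883 + 1217.0521
qu = 3837.86 kPa


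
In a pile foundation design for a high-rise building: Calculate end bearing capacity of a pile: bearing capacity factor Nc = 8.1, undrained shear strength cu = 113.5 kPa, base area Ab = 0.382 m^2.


Using Qb = Nc * cu * Ab
Qb = 8.1 * 113.5 * 0.382
Qb = 351.19 kN


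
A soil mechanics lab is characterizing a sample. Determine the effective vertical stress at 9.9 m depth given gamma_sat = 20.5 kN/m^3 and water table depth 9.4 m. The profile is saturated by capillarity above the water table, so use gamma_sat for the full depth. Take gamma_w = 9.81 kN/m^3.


Total stress = gamma_sat * depth
sigma = 20.5 * 9.9 = 202.95 kPa
Pore water pressure u = gamma_w * (depth - d_wt)
u = 9.81 * (9.9 - 9.4) = 4.905 kPa
Effective stress = sigma - u
sigma' = 202.95 - 4.905 = 198.05 kPa


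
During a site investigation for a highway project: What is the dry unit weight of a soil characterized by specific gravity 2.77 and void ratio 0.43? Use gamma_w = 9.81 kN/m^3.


Using gamma_d = Gs * gamma_w / (1 + e)
gamma_d = 2.77 * 9.81 / (1 + 0.43)
gamma_d = 2.77 * 9.81 / 1.43
gamma_d = 19.003 kN/m^3


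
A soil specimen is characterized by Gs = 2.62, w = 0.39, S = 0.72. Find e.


Using the relation e = Gs * w / S
e = 2.62 * 0.39 / 0.72
e = 1.4192


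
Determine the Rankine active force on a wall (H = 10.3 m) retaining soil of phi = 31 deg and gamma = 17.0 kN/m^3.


Compute active earth pressure coefficient:
Ka = tan^2(45 - phi/2) = tan^2(29.5) = 0.320099
Compute active force:
Pa = 0.5 * Ka * gamma * H^2
Pa = 0.5 * 0.320099 * 17.0 * 10.3^2
Pa = 288.65 kN/m


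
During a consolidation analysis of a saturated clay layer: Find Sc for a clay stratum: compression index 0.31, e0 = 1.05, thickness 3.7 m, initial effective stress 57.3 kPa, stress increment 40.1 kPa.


Result: 0.1289 m

Derivation:
Using Sc = Cc * H / (1 + e0) * log10((sigma0 + delta_sigma) / sigma0)
Stress ratio = (57.3 + 40.1) / 57.3 = 1.69983
log10(1.69983) = 0.230404
Cc * H / (1 + e0) = 0.31 * 3.7 / (1 + 1.05) = 0.559512
Sc = 0.559512 * 0.230404
Sc = 0.1289 m


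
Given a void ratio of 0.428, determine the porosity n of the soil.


Result: 0.2997

Derivation:
Using the relation n = e / (1 + e)
n = 0.428 / (1 + 0.428)
n = 0.428 / 1.428
n = 0.2997


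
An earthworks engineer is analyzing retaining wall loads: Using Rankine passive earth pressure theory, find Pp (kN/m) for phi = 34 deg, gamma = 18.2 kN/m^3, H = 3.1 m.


Result: 309.33 kN/m

Derivation:
Compute passive earth pressure coefficient:
Kp = tan^2(45 + phi/2) = tan^2(62.0) = 3.537132
Compute passive force:
Pp = 0.5 * Kp * gamma * H^2
Pp = 0.5 * 3.537132 * 18.2 * 3.1^2
Pp = 309.33 kN/m


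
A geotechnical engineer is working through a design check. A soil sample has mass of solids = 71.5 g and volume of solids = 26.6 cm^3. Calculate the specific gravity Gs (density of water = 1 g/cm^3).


Result: 2.688

Derivation:
Using Gs = m_s / (V_s * rho_w)
Since rho_w = 1 g/cm^3:
Gs = 71.5 / 26.6
Gs = 2.688


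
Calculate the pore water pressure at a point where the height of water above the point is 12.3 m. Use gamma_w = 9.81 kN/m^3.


Result: 120.66 kPa

Derivation:
Using u = gamma_w * h_w
u = 9.81 * 12.3
u = 120.66 kPa


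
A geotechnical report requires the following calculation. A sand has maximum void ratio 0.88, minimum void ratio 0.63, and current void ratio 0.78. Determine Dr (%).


Using Dr = (e_max - e) / (e_max - e_min) * 100
e_max - e = 0.88 - 0.78 = 0.1
e_max - e_min = 0.88 - 0.63 = 0.25
Dr = 0.1 / 0.25 * 100
Dr = 40.0 %


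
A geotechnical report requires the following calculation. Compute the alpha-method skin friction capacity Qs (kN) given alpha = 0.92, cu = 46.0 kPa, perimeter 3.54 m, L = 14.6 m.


Using Qs = alpha * cu * perimeter * L
Qs = 0.92 * 46.0 * 3.54 * 14.6
Qs = 2187.27 kN


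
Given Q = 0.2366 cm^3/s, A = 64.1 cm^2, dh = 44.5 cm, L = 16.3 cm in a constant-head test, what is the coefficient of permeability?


Compute hydraulic gradient:
i = dh / L = 44.5 / 16.3 = 2.73006
Then apply Darcy's law:
k = Q / (A * i)
k = 0.2366 / (64.1 * 2.73006)
k = 0.2366 / 174.997
k = 0.001352 cm/s


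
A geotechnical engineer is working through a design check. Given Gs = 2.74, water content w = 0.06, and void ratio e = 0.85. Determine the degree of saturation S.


Result: 0.1934

Derivation:
Using S = Gs * w / e
S = 2.74 * 0.06 / 0.85
S = 0.1934


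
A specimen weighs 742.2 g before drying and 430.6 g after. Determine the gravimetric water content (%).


Result: 72.36 %

Derivation:
Using w = (m_wet - m_dry) / m_dry * 100
m_wet - m_dry = 742.2 - 430.6 = 311.6 g
w = 311.6 / 430.6 * 100
w = 72.36 %


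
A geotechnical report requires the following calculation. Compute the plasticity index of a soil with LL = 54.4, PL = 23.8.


Result: 30.6

Derivation:
Using PI = LL - PL
PI = 54.4 - 23.8
PI = 30.6


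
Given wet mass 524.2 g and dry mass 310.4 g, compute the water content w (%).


Using w = (m_wet - m_dry) / m_dry * 100
m_wet - m_dry = 524.2 - 310.4 = 213.8 g
w = 213.8 / 310.4 * 100
w = 68.88 %


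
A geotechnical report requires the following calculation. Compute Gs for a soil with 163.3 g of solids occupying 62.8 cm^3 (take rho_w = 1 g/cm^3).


Result: 2.6

Derivation:
Using Gs = m_s / (V_s * rho_w)
Since rho_w = 1 g/cm^3:
Gs = 163.3 / 62.8
Gs = 2.6


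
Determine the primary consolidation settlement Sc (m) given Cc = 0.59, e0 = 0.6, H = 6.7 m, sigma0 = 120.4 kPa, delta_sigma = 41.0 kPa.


Using Sc = Cc * H / (1 + e0) * log10((sigma0 + delta_sigma) / sigma0)
Stress ratio = (120.4 + 41.0) / 120.4 = 1.34053
log10(1.34053) = 0.127277
Cc * H / (1 + e0) = 0.59 * 6.7 / (1 + 0.6) = 2.47062
Sc = 2.47062 * 0.127277
Sc = 0.3145 m


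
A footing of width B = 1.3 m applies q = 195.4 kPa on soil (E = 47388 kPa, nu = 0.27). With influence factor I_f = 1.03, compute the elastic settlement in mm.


Using Se = q * B * (1 - nu^2) * I_f / E
1 - nu^2 = 1 - 0.27^2 = 0.9271
Se = 195.4 * 1.3 * 0.9271 * 1.03 / 47388
Se = 0.005119 m
Convert to mm: Se = 0.005119 * 1000 = 5.119 mm


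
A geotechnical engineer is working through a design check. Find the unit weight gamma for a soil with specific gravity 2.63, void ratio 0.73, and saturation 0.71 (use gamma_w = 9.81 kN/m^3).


Using gamma = gamma_w * (Gs + S*e) / (1 + e)
Numerator: Gs + S*e = 2.63 + 0.71*0.73 = 3.1483
Denominator: 1 + e = 1 + 0.73 = 1.73
gamma = 9.81 * 3.1483 / 1.73
gamma = 17.852 kN/m^3


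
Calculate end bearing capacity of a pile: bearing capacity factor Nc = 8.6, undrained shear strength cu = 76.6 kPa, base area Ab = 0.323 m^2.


Using Qb = Nc * cu * Ab
Qb = 8.6 * 76.6 * 0.323
Qb = 212.78 kN


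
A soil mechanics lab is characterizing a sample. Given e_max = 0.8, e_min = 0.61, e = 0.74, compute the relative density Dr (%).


Using Dr = (e_max - e) / (e_max - e_min) * 100
e_max - e = 0.8 - 0.74 = 0.06
e_max - e_min = 0.8 - 0.61 = 0.19
Dr = 0.06 / 0.19 * 100
Dr = 31.58 %


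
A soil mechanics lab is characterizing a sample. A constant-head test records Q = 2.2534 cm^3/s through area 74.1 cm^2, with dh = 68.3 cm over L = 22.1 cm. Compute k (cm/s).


Result: 0.00984 cm/s

Derivation:
Compute hydraulic gradient:
i = dh / L = 68.3 / 22.1 = 3.0905
Then apply Darcy's law:
k = Q / (A * i)
k = 2.2534 / (74.1 * 3.0905)
k = 2.2534 / 229.006
k = 0.00984 cm/s


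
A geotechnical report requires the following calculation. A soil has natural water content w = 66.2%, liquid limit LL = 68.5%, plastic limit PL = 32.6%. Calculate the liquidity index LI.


First compute the plasticity index:
PI = LL - PL = 68.5 - 32.6 = 35.9
Then compute the liquidity index:
LI = (w - PL) / PI
LI = (66.2 - 32.6) / 35.9
LI = 0.936


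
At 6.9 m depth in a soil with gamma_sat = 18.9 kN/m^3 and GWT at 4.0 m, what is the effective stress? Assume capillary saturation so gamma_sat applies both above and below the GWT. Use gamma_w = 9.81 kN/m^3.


Total stress = gamma_sat * depth
sigma = 18.9 * 6.9 = 130.41 kPa
Pore water pressure u = gamma_w * (depth - d_wt)
u = 9.81 * (6.9 - 4.0) = 28.449 kPa
Effective stress = sigma - u
sigma' = 130.41 - 28.449 = 101.96 kPa


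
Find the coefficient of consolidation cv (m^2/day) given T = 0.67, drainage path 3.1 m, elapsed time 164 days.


Using cv = T * H_dr^2 / t
H_dr^2 = 3.1^2 = 9.61
cv = 0.67 * 9.61 / 164
cv = 0.03926 m^2/day


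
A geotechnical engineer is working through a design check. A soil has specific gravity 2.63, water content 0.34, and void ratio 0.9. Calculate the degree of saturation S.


Result: 0.9936

Derivation:
Using S = Gs * w / e
S = 2.63 * 0.34 / 0.9
S = 0.9936


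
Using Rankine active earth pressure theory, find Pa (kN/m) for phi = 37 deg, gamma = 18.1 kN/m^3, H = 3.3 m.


Compute active earth pressure coefficient:
Ka = tan^2(45 - phi/2) = tan^2(26.5) = 0.248584
Compute active force:
Pa = 0.5 * Ka * gamma * H^2
Pa = 0.5 * 0.248584 * 18.1 * 3.3^2
Pa = 24.5 kN/m


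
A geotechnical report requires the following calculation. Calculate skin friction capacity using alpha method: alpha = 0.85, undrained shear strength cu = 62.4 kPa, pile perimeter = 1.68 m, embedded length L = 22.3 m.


Using Qs = alpha * cu * perimeter * L
Qs = 0.85 * 62.4 * 1.68 * 22.3
Qs = 1987.09 kN


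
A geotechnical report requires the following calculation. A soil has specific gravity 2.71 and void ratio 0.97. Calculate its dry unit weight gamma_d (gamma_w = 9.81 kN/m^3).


Using gamma_d = Gs * gamma_w / (1 + e)
gamma_d = 2.71 * 9.81 / (1 + 0.97)
gamma_d = 2.71 * 9.81 / 1.97
gamma_d = 13.495 kN/m^3


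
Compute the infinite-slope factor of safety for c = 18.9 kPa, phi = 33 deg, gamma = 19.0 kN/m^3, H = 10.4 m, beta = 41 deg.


Using Fs = c / (gamma*H*sin(beta)*cos(beta)) + tan(phi)/tan(beta)
Cohesion contribution = 18.9 / (19.0*10.4*sin(41)*cos(41))
Cohesion contribution = 0.193176
Friction contribution = tan(33)/tan(41) = 0.747058
Fs = 0.193176 + 0.747058
Fs = 0.94


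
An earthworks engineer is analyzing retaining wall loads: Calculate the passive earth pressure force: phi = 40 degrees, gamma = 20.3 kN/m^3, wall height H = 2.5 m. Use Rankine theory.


Compute passive earth pressure coefficient:
Kp = tan^2(45 + phi/2) = tan^2(65.0) = 4.59891
Compute passive force:
Pp = 0.5 * Kp * gamma * H^2
Pp = 0.5 * 4.59891 * 20.3 * 2.5^2
Pp = 291.74 kN/m


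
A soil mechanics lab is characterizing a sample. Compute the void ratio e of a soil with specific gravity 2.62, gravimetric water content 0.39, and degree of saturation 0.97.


Using the relation e = Gs * w / S
e = 2.62 * 0.39 / 0.97
e = 1.0534


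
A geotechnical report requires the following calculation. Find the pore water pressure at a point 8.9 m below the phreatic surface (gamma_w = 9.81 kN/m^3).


Using u = gamma_w * h_w
u = 9.81 * 8.9
u = 87.31 kPa


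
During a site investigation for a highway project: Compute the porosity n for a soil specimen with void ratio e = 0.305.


Result: 0.2337

Derivation:
Using the relation n = e / (1 + e)
n = 0.305 / (1 + 0.305)
n = 0.305 / 1.305
n = 0.2337


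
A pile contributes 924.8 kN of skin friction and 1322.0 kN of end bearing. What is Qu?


Using Qu = Qf + Qb
Qu = 924.8 + 1322.0
Qu = 2246.8 kN


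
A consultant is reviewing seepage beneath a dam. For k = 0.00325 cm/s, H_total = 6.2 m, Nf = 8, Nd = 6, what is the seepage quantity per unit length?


Result: 0.0002687 m^3/s per m

Derivation:
Convert k to m/s for unit consistency with H:
k = 0.00325 cm/s = 0.00325 / 100 m/s = 3.25e-05 m/s
Using q = k * H * Nf / Nd
Nf / Nd = 8 / 6 = 1.3333
q = 3.25e-05 * 6.2 * 1.3333
q = 0.0002687 m^3/s per m


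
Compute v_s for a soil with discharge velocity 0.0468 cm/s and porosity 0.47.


Result: 0.09957 cm/s

Derivation:
Using v_s = v_d / n
v_s = 0.0468 / 0.47
v_s = 0.09957 cm/s


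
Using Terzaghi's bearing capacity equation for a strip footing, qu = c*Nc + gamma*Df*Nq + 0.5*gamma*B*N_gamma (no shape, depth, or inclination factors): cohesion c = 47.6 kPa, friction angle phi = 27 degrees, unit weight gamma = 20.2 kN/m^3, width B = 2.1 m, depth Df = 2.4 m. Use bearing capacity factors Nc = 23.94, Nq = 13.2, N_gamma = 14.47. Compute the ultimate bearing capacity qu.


Result: 2086.39 kPa

Derivation:
Compute qu = c*Nc + gamma*Df*Nq + 0.5*gamma*B*N_gamma
Term 1: 47.6 * 23.94 = 1139.544
Term 2: 20.2 * 2.4 * 13.2 = 639.936
Term 3: 0.5 * 20.2 * 2.1 * 14.47 = 306.9087
qu = 1139.544 + 639.936 + 306.9087
qu = 2086.39 kPa


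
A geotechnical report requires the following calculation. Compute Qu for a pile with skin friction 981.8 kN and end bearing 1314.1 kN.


Result: 2295.9 kN

Derivation:
Using Qu = Qf + Qb
Qu = 981.8 + 1314.1
Qu = 2295.9 kN


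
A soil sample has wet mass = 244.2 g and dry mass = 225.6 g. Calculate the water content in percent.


Using w = (m_wet - m_dry) / m_dry * 100
m_wet - m_dry = 244.2 - 225.6 = 18.6 g
w = 18.6 / 225.6 * 100
w = 8.24 %


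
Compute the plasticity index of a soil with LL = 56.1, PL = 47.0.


Result: 9.1

Derivation:
Using PI = LL - PL
PI = 56.1 - 47.0
PI = 9.1


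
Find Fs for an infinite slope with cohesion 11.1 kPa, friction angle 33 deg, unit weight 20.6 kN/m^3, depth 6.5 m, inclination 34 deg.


Result: 1.142

Derivation:
Using Fs = c / (gamma*H*sin(beta)*cos(beta)) + tan(phi)/tan(beta)
Cohesion contribution = 11.1 / (20.6*6.5*sin(34)*cos(34))
Cohesion contribution = 0.178816
Friction contribution = tan(33)/tan(34) = 0.962786
Fs = 0.178816 + 0.962786
Fs = 1.142


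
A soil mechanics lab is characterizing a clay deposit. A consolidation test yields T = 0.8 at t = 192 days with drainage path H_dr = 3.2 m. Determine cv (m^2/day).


Using cv = T * H_dr^2 / t
H_dr^2 = 3.2^2 = 10.24
cv = 0.8 * 10.24 / 192
cv = 0.04267 m^2/day


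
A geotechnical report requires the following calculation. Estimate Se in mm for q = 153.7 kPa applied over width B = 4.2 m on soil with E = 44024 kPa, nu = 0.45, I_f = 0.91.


Using Se = q * B * (1 - nu^2) * I_f / E
1 - nu^2 = 1 - 0.45^2 = 0.7975
Se = 153.7 * 4.2 * 0.7975 * 0.91 / 44024
Se = 0.010642 m
Convert to mm: Se = 0.010642 * 1000 = 10.642 mm


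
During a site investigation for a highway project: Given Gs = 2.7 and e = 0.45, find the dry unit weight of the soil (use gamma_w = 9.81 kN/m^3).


Using gamma_d = Gs * gamma_w / (1 + e)
gamma_d = 2.7 * 9.81 / (1 + 0.45)
gamma_d = 2.7 * 9.81 / 1.45
gamma_d = 18.267 kN/m^3


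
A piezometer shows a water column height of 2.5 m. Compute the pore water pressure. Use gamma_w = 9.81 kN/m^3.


Using u = gamma_w * h_w
u = 9.81 * 2.5
u = 24.53 kPa


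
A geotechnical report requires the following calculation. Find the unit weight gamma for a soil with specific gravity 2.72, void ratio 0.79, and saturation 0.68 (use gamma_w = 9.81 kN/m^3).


Result: 17.851 kN/m^3

Derivation:
Using gamma = gamma_w * (Gs + S*e) / (1 + e)
Numerator: Gs + S*e = 2.72 + 0.68*0.79 = 3.2572
Denominator: 1 + e = 1 + 0.79 = 1.79
gamma = 9.81 * 3.2572 / 1.79
gamma = 17.851 kN/m^3


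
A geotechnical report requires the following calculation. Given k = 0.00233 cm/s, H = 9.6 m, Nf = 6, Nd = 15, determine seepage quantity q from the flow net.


Convert k to m/s for unit consistency with H:
k = 0.00233 cm/s = 0.00233 / 100 m/s = 2.33e-05 m/s
Using q = k * H * Nf / Nd
Nf / Nd = 6 / 15 = 0.4
q = 2.33e-05 * 9.6 * 0.4
q = 8.947e-05 m^3/s per m


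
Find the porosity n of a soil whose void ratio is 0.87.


Using the relation n = e / (1 + e)
n = 0.87 / (1 + 0.87)
n = 0.87 / 1.87
n = 0.4652


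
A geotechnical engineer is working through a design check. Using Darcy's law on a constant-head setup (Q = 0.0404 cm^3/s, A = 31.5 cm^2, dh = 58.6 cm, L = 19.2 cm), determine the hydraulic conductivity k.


Compute hydraulic gradient:
i = dh / L = 58.6 / 19.2 = 3.05208
Then apply Darcy's law:
k = Q / (A * i)
k = 0.0404 / (31.5 * 3.05208)
k = 0.0404 / 96.1406
k = 0.00042 cm/s


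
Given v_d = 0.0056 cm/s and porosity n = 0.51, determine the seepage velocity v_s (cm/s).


Using v_s = v_d / n
v_s = 0.0056 / 0.51
v_s = 0.01098 cm/s


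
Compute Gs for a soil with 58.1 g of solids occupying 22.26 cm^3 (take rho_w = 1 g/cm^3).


Using Gs = m_s / (V_s * rho_w)
Since rho_w = 1 g/cm^3:
Gs = 58.1 / 22.26
Gs = 2.61


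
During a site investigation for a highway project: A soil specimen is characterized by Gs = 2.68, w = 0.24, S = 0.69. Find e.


Using the relation e = Gs * w / S
e = 2.68 * 0.24 / 0.69
e = 0.9322


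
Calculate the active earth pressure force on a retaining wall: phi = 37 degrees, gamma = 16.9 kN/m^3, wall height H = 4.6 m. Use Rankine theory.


Compute active earth pressure coefficient:
Ka = tan^2(45 - phi/2) = tan^2(26.5) = 0.248584
Compute active force:
Pa = 0.5 * Ka * gamma * H^2
Pa = 0.5 * 0.248584 * 16.9 * 4.6^2
Pa = 44.45 kN/m


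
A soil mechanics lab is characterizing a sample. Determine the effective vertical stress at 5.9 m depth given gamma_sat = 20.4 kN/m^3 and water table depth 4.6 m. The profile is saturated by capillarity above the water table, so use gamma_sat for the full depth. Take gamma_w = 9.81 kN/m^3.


Total stress = gamma_sat * depth
sigma = 20.4 * 5.9 = 120.36 kPa
Pore water pressure u = gamma_w * (depth - d_wt)
u = 9.81 * (5.9 - 4.6) = 12.753 kPa
Effective stress = sigma - u
sigma' = 120.36 - 12.753 = 107.61 kPa


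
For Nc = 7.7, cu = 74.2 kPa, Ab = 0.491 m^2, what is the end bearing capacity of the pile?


Using Qb = Nc * cu * Ab
Qb = 7.7 * 74.2 * 0.491
Qb = 280.53 kN


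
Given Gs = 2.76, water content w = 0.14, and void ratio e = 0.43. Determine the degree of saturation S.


Using S = Gs * w / e
S = 2.76 * 0.14 / 0.43
S = 0.8986


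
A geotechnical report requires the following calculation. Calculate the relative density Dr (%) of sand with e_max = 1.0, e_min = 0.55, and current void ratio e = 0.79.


Result: 46.67 %

Derivation:
Using Dr = (e_max - e) / (e_max - e_min) * 100
e_max - e = 1.0 - 0.79 = 0.21
e_max - e_min = 1.0 - 0.55 = 0.45
Dr = 0.21 / 0.45 * 100
Dr = 46.67 %


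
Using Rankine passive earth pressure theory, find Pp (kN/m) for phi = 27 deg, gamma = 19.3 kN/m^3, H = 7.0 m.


Compute passive earth pressure coefficient:
Kp = tan^2(45 + phi/2) = tan^2(58.5) = 2.66294
Compute passive force:
Pp = 0.5 * Kp * gamma * H^2
Pp = 0.5 * 2.66294 * 19.3 * 7.0^2
Pp = 1259.17 kN/m


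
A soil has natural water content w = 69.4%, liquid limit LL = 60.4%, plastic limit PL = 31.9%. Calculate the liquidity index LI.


First compute the plasticity index:
PI = LL - PL = 60.4 - 31.9 = 28.5
Then compute the liquidity index:
LI = (w - PL) / PI
LI = (69.4 - 31.9) / 28.5
LI = 1.316


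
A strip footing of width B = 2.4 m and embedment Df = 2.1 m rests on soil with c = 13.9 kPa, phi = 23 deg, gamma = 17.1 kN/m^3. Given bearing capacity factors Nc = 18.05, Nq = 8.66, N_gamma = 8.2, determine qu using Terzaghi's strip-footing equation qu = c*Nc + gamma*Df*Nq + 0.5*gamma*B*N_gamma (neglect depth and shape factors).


Compute qu = c*Nc + gamma*Df*Nq + 0.5*gamma*B*N_gamma
Term 1: 13.9 * 18.05 = 250.895
Term 2: 17.1 * 2.1 * 8.66 = 310.9806
Term 3: 0.5 * 17.1 * 2.4 * 8.2 = 168.264
qu = 250.895 + 310.9806 + 168.264
qu = 730.14 kPa


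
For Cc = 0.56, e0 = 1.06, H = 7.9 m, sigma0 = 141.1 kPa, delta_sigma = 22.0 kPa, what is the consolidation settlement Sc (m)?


Result: 0.1351 m

Derivation:
Using Sc = Cc * H / (1 + e0) * log10((sigma0 + delta_sigma) / sigma0)
Stress ratio = (141.1 + 22.0) / 141.1 = 1.15592
log10(1.15592) = 0.0629269
Cc * H / (1 + e0) = 0.56 * 7.9 / (1 + 1.06) = 2.14757
Sc = 2.14757 * 0.0629269
Sc = 0.1351 m


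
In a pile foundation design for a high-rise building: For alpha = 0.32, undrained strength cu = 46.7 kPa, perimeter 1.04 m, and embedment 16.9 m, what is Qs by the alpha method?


Using Qs = alpha * cu * perimeter * L
Qs = 0.32 * 46.7 * 1.04 * 16.9
Qs = 262.66 kN


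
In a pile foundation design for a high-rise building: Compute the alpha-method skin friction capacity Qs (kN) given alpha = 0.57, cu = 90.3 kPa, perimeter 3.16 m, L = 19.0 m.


Using Qs = alpha * cu * perimeter * L
Qs = 0.57 * 90.3 * 3.16 * 19.0
Qs = 3090.32 kN


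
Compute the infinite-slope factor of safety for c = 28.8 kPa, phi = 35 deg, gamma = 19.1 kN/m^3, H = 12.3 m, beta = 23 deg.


Using Fs = c / (gamma*H*sin(beta)*cos(beta)) + tan(phi)/tan(beta)
Cohesion contribution = 28.8 / (19.1*12.3*sin(23)*cos(23))
Cohesion contribution = 0.340839
Friction contribution = tan(35)/tan(23) = 1.64959
Fs = 0.340839 + 1.64959
Fs = 1.99


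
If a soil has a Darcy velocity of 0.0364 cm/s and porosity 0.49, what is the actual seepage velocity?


Using v_s = v_d / n
v_s = 0.0364 / 0.49
v_s = 0.07429 cm/s


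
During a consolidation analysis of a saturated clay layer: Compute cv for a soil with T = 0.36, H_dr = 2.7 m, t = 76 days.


Using cv = T * H_dr^2 / t
H_dr^2 = 2.7^2 = 7.29
cv = 0.36 * 7.29 / 76
cv = 0.03453 m^2/day


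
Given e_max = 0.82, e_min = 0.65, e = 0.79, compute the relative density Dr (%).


Using Dr = (e_max - e) / (e_max - e_min) * 100
e_max - e = 0.82 - 0.79 = 0.03
e_max - e_min = 0.82 - 0.65 = 0.17
Dr = 0.03 / 0.17 * 100
Dr = 17.65 %


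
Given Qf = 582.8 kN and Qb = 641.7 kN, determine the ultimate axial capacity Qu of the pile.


Using Qu = Qf + Qb
Qu = 582.8 + 641.7
Qu = 1224.5 kN


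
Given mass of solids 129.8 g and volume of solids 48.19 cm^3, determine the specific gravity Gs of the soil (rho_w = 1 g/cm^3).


Using Gs = m_s / (V_s * rho_w)
Since rho_w = 1 g/cm^3:
Gs = 129.8 / 48.19
Gs = 2.694


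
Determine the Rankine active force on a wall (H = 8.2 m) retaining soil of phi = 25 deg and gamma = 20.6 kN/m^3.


Compute active earth pressure coefficient:
Ka = tan^2(45 - phi/2) = tan^2(32.5) = 0.405859
Compute active force:
Pa = 0.5 * Ka * gamma * H^2
Pa = 0.5 * 0.405859 * 20.6 * 8.2^2
Pa = 281.09 kN/m


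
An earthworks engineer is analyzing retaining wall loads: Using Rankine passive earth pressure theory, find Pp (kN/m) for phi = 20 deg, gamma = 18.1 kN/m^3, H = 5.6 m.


Result: 578.86 kN/m

Derivation:
Compute passive earth pressure coefficient:
Kp = tan^2(45 + phi/2) = tan^2(55.0) = 2.039607
Compute passive force:
Pp = 0.5 * Kp * gamma * H^2
Pp = 0.5 * 2.039607 * 18.1 * 5.6^2
Pp = 578.86 kN/m


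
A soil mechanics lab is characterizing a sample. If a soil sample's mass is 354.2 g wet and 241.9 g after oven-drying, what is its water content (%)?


Using w = (m_wet - m_dry) / m_dry * 100
m_wet - m_dry = 354.2 - 241.9 = 112.3 g
w = 112.3 / 241.9 * 100
w = 46.42 %


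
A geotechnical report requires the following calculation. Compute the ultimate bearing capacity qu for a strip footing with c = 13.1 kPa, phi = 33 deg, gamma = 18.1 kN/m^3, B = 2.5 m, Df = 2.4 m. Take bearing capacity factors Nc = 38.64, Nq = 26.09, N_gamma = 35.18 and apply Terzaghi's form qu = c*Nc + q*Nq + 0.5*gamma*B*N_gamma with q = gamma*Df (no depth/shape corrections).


Result: 2435.48 kPa

Derivation:
Compute qu = c*Nc + gamma*Df*Nq + 0.5*gamma*B*N_gamma
Term 1: 13.1 * 38.64 = 506.184
Term 2: 18.1 * 2.4 * 26.09 = 1133.3496
Term 3: 0.5 * 18.1 * 2.5 * 35.18 = 795.9475
qu = 506.184 + 1133.3496 + 795.9475
qu = 2435.48 kPa


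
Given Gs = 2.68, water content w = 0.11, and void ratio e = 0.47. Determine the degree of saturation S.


Using S = Gs * w / e
S = 2.68 * 0.11 / 0.47
S = 0.6272


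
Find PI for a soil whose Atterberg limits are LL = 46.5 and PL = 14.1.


Result: 32.4

Derivation:
Using PI = LL - PL
PI = 46.5 - 14.1
PI = 32.4


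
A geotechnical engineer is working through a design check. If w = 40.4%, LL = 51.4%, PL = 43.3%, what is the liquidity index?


First compute the plasticity index:
PI = LL - PL = 51.4 - 43.3 = 8.1
Then compute the liquidity index:
LI = (w - PL) / PI
LI = (40.4 - 43.3) / 8.1
LI = -0.358


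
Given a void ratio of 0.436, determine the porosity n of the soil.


Using the relation n = e / (1 + e)
n = 0.436 / (1 + 0.436)
n = 0.436 / 1.436
n = 0.3036


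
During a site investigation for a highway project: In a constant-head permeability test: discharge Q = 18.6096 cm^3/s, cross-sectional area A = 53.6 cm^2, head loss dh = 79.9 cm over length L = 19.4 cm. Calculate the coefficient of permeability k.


Compute hydraulic gradient:
i = dh / L = 79.9 / 19.4 = 4.11856
Then apply Darcy's law:
k = Q / (A * i)
k = 18.6096 / (53.6 * 4.11856)
k = 18.6096 / 220.755
k = 0.0843 cm/s


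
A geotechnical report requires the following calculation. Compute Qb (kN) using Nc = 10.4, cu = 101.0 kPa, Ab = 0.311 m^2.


Using Qb = Nc * cu * Ab
Qb = 10.4 * 101.0 * 0.311
Qb = 326.67 kN


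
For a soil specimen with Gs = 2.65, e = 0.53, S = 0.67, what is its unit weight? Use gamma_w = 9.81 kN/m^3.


Result: 19.268 kN/m^3

Derivation:
Using gamma = gamma_w * (Gs + S*e) / (1 + e)
Numerator: Gs + S*e = 2.65 + 0.67*0.53 = 3.0051
Denominator: 1 + e = 1 + 0.53 = 1.53
gamma = 9.81 * 3.0051 / 1.53
gamma = 19.268 kN/m^3


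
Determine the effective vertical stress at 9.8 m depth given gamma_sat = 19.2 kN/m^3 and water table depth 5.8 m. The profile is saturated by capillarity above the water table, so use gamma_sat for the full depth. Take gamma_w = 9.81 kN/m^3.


Total stress = gamma_sat * depth
sigma = 19.2 * 9.8 = 188.16 kPa
Pore water pressure u = gamma_w * (depth - d_wt)
u = 9.81 * (9.8 - 5.8) = 39.24 kPa
Effective stress = sigma - u
sigma' = 188.16 - 39.24 = 148.92 kPa


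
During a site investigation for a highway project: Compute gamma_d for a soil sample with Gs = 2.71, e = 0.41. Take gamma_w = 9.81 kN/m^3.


Using gamma_d = Gs * gamma_w / (1 + e)
gamma_d = 2.71 * 9.81 / (1 + 0.41)
gamma_d = 2.71 * 9.81 / 1.41
gamma_d = 18.855 kN/m^3


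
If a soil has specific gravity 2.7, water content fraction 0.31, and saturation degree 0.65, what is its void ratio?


Using the relation e = Gs * w / S
e = 2.7 * 0.31 / 0.65
e = 1.2877


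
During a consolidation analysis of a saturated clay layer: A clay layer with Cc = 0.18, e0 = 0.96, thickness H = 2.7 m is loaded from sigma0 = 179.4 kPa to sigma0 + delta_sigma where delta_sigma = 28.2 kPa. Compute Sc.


Using Sc = Cc * H / (1 + e0) * log10((sigma0 + delta_sigma) / sigma0)
Stress ratio = (179.4 + 28.2) / 179.4 = 1.15719
log10(1.15719) = 0.0634049
Cc * H / (1 + e0) = 0.18 * 2.7 / (1 + 0.96) = 0.247959
Sc = 0.247959 * 0.0634049
Sc = 0.0157 m


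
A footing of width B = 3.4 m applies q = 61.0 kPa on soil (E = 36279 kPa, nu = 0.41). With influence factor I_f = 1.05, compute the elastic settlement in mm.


Result: 4.994 mm

Derivation:
Using Se = q * B * (1 - nu^2) * I_f / E
1 - nu^2 = 1 - 0.41^2 = 0.8319
Se = 61.0 * 3.4 * 0.8319 * 1.05 / 36279
Se = 0.004994 m
Convert to mm: Se = 0.004994 * 1000 = 4.994 mm
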